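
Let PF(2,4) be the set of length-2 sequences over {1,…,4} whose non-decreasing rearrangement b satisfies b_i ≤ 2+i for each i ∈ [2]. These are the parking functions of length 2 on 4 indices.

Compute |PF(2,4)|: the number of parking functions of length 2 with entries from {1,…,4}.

15

Count = 3·5^1 = 3 · 5 = 15 (Pollak)
E.g. (3,2) → sorted (2,3): b_i ≤ 2+i ∀i, a PF.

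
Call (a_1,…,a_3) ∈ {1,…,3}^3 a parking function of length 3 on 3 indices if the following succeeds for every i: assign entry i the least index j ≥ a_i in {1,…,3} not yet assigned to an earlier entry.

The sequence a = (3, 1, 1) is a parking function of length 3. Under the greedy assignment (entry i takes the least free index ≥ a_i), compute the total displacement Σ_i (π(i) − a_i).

1

Σπ = 6 ({1..3} each once); Σa = 3+1+1 = 5; disp = 6−5 = 1.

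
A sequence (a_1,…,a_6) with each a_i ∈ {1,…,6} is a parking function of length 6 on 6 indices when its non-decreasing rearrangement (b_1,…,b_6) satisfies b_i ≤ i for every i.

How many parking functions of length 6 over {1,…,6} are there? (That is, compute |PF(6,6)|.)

16807

|PF(6,6)| = (6−6+1)·(6+1)^(6−1) = 1×16807 = 16807 [KW]
Example (6,2,3,1,2,5) → sorted (1,2,2,3,5,6): b_i ≤ i ∀i, a PF.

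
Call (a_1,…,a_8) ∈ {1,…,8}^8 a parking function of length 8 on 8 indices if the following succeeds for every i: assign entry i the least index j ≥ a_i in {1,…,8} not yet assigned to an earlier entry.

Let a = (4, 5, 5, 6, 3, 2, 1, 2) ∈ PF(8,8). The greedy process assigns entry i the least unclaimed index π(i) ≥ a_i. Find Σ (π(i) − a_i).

Σπ(i) = 1+…+8 = 36; Σa = 4+5+5+6+3+2+1+2 = 28; disp = 36−28 = 8.

8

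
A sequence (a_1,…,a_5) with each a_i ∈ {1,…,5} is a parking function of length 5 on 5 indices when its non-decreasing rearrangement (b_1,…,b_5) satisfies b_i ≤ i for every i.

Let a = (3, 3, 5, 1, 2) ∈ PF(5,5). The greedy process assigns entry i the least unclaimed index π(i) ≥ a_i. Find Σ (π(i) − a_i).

1

Σπ = 5·6/2 = 15 (π permutes [5]); Σa = 3+3+5+1+2 = 14; disp = 15−14 = 1.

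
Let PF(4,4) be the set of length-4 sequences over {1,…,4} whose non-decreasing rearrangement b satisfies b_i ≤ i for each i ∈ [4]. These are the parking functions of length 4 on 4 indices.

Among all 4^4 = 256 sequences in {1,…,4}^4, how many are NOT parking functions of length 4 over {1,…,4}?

131

Count = 1·5^3 = 1×125 = 125
One tuple (4,2,4,4) → sorted (2,4,4,4): b_1=2>1, not a PF.
4^4 − 125 = 256 − 125 = 131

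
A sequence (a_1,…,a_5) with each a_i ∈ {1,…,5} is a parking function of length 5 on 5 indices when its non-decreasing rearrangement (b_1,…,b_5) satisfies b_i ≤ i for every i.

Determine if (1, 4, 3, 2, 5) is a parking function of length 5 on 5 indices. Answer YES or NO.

YES

Sorted: b = (1, 2, 3, 4, 5).
  b_1=1 ≤ 1
  b_2=2 ≤ 2
  b_3=3 ≤ 3
  b_4=4 ≤ 4
  b_5=5 ≤ 5
All bounds hold ⇒ YES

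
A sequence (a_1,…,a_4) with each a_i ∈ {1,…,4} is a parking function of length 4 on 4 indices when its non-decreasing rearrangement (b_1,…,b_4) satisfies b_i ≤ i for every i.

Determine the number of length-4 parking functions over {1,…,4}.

#PF = (4+1−4)·(4+1)^{4−1} = 1 · 125 = 125 (Pollak)
One tuple (2,1,4,3) → sorted (1,2,3,4): b_i ≤ i ∀i, a PF.

125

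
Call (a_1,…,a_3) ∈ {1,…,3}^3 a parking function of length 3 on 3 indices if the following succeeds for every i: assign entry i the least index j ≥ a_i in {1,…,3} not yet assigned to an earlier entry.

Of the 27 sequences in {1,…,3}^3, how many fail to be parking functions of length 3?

11

|PF| = (4−3)·4^(3−1) = 1×16 = 16 [KW]
E.g. (2,3,3) → sorted (2,3,3): b_1=2>1, not a PF.
So 27 − 16 = 11 fail.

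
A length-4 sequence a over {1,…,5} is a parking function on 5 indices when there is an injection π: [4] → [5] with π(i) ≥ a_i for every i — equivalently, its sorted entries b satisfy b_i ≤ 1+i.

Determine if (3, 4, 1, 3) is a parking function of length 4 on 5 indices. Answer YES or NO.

YES

Sorted: b = (1, 3, 3, 4).
  b_1=1 ≤ 2
  b_2=3 ≤ 3
  b_3=3 ≤ 4
  b_4=4 ≤ 5
All bounds hold ⇒ YES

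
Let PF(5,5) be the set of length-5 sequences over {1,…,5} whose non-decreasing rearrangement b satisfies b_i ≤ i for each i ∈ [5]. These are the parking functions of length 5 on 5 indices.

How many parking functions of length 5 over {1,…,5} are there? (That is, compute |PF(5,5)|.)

Count = 1·6^4 = 1 · 1296 = 1296 [KW]
E.g. (1,1,2,3,2) → sorted (1,1,2,2,3): b_i ≤ i ∀i, a PF.

1296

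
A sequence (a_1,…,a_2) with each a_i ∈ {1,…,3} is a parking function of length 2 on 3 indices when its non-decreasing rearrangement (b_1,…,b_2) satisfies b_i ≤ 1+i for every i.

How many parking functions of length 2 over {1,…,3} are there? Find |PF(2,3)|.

8

Count = 2·4^1 = 2·4 = 8 (Konheim–Weiss)
E.g. (1,1) → sorted (1,1): b_i ≤ 1+i ∀i, a PF.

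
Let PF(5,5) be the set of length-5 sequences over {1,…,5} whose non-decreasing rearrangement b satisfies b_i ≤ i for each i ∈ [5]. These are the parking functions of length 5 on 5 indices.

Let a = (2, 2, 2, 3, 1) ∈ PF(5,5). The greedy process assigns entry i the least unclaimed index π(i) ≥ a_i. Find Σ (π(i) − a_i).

5

Σπ = 15 ({1..5} each once); Σa = 2+2+2+3+1 = 10; disp = 15−10 = 5.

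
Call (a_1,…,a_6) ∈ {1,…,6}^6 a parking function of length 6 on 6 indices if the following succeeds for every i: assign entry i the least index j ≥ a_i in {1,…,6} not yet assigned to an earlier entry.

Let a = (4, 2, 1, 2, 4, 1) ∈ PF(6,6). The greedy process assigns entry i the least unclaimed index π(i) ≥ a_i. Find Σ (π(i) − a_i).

Σπ(i) = 1+…+6 = 21; Σa = 4+2+1+2+4+1 = 14; disp = 21−14 = 7.

7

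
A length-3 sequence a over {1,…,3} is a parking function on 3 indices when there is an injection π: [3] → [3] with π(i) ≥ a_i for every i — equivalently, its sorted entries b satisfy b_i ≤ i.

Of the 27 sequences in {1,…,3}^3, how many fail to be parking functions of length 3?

11

Count = (4−3)·4^(3−1) = 1×16 = 16 (Konheim–Weiss)
Check (3,2,2) → sorted (2,2,3): b_1=2>1, not a PF.
So 27 − 16 = 11 fail.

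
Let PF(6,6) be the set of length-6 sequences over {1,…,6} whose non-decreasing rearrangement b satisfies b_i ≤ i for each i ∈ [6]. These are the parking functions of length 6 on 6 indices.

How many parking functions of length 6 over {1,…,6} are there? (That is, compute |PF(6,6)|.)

16807

|PF(6,6)| = 1·7^5 = 1·16807 = 16807 (Pollak)
Check (5,3,6,2,1,3) → sorted (1,2,3,3,5,6): b_i ≤ i ∀i, a PF.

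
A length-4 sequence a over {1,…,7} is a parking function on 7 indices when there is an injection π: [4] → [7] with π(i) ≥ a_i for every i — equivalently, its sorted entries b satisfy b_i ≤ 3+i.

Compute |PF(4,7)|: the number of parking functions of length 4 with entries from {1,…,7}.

#PF = (7+1−4)·(7+1)^{4−1} = 4×512 = 2048 [KW]
E.g. (1,6,3,3) → sorted (1,3,3,6): b_i ≤ 3+i ∀i, a PF.

2048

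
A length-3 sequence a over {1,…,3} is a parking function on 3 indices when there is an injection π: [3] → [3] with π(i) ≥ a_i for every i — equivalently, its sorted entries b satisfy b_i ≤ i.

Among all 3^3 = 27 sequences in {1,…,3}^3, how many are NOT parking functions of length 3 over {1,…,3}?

11

|PF(3,3)| = 1·4^2 = 1 · 16 = 16
One tuple (2,2,3) → sorted (2,2,3): b_1=2>1, not a PF.
Total 27; non-PF = 27−16 = 11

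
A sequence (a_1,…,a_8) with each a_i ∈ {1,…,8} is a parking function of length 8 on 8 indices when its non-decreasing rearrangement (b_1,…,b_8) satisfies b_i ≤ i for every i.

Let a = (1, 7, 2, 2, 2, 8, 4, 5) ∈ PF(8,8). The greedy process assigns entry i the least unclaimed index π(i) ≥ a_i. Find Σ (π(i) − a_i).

5

Σπ(i) = 1+…+8 = 36; Σa = 1+7+2+2+2+8+4+5 = 31; disp = 36−31 = 5.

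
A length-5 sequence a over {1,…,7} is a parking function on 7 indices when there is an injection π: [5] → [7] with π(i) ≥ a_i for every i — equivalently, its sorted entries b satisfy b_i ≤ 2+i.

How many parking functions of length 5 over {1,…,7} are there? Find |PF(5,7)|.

Count = (7+1−5)·(7+1)^{5−1} = 3 · 4096 = 12288
Example (4,3,3,4,6) → sorted (3,3,4,4,6): b_i ≤ 2+i ∀i, a PF.

12288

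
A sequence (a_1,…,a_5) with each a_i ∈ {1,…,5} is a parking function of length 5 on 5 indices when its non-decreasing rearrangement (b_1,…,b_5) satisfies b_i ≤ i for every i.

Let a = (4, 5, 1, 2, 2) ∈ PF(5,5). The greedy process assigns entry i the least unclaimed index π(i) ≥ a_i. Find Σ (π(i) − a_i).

1

Σπ = 15 ({1..5} each once); Σa = 4+5+1+2+2 = 14; disp = 15−14 = 1.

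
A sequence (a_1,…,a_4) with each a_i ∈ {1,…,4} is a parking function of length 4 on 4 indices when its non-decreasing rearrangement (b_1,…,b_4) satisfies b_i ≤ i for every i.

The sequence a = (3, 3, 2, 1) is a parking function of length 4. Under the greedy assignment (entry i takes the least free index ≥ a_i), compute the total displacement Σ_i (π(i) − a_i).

Σπ = 10 ({1..4} each once); Σa = 3+3+2+1 = 9; disp = 10−9 = 1.

1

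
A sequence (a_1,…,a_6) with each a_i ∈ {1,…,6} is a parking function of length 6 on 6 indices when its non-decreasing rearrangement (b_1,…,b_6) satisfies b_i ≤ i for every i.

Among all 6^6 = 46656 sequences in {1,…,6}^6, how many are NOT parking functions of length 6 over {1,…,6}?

|PF| = (6−6+1)·(6+1)^(6−1) = 1×16807 = 16807
E.g. (3,3,1,2,6,6) → sorted (1,2,3,3,6,6): b_5=6>5, not a PF.
So 46656 − 16807 = 29849 fail.

29849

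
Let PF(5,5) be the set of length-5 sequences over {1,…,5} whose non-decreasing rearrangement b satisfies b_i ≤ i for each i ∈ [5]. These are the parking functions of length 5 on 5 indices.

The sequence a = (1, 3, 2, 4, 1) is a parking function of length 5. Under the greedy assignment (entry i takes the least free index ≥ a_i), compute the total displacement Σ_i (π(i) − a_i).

Σπ(i) = 1+…+5 = 15; Σa = 1+3+2+4+1 = 11; disp = 15−11 = 4.

4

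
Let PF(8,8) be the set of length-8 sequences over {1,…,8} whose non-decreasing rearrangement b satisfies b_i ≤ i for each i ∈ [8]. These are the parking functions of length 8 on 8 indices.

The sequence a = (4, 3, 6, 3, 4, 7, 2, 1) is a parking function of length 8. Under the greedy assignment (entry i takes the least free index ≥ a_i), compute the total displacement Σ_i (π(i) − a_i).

6

Σπ(i) = 1+…+8 = 36; Σa = 4+3+6+3+4+7+2+1 = 30; disp = 36−30 = 6.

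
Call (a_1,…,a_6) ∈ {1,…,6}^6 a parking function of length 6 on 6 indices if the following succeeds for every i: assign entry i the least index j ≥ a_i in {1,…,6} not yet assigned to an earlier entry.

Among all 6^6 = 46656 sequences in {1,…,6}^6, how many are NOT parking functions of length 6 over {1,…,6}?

29849

Count = (6+1−6)·(6+1)^{6−1} = 1 · 16807 = 16807 [KW]
Example (5,5,4,6,3,5) → sorted (3,4,5,5,5,6): b_1=3>1, not a PF.
6^6 − 16807 = 46656 − 16807 = 29849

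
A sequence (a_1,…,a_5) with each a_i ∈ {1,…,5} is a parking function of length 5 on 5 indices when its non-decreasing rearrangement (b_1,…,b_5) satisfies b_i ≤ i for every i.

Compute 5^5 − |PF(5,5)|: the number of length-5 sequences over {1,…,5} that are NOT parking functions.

|PF(5,5)| = 1·6^4 = 1·1296 = 1296 [KW]
One tuple (2,5,2,3,2) → sorted (2,2,2,3,5): b_1=2>1, not a PF.
5^5 − 1296 = 3125 − 1296 = 1829

1829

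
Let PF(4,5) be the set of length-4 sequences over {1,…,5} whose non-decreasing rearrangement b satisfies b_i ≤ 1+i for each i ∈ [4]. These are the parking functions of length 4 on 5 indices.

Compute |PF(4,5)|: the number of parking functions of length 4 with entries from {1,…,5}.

432

|PF| = (5+1−4)·(5+1)^{4−1} = 2×216 = 432 (Pollak)
One tuple (2,5,4,3) → sorted (2,3,4,5): b_i ≤ 1+i ∀i, a PF.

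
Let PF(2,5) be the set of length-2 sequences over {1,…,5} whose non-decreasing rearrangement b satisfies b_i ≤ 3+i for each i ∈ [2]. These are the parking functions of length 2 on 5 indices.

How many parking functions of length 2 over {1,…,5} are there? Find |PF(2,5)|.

24

Count = 4·6^1 = 4 · 6 = 24
Example (3,4) → sorted (3,4): b_i ≤ 3+i ∀i, a PF.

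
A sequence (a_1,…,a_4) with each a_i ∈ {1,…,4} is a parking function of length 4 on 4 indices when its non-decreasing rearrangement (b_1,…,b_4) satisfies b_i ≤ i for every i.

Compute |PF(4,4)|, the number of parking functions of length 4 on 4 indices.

125

Count = (5−4)·5^(4−1) = 1·125 = 125 (Pollak)
One tuple (3,4,1,1) → sorted (1,1,3,4): b_i ≤ i ∀i, a PF.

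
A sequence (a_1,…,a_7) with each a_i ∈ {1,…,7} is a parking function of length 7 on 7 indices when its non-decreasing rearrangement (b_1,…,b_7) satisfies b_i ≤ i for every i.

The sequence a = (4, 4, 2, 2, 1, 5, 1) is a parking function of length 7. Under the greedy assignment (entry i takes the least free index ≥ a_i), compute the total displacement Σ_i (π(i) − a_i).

Σπ = 7·8/2 = 28 (π permutes [7]); Σa = 4+4+2+2+1+5+1 = 19; disp = 28−19 = 9.

9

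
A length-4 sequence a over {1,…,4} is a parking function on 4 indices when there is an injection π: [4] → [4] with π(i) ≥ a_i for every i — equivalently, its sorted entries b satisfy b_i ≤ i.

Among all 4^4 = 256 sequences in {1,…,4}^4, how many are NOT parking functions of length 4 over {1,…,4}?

131

Count = (4−4+1)·(4+1)^(4−1) = 1 · 125 = 125 [KW]
Check (3,3,3,3) → sorted (3,3,3,3): b_1=3>1, not a PF.
4^4 − 125 = 256 − 125 = 131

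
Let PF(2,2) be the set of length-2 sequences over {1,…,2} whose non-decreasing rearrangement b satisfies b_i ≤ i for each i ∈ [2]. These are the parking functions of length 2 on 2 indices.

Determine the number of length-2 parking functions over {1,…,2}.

#PF = (3−2)·3^(2−1) = 1 · 3 = 3 (Pollak)
Check (1,2) → sorted (1,2): b_i ≤ i ∀i, a PF.

3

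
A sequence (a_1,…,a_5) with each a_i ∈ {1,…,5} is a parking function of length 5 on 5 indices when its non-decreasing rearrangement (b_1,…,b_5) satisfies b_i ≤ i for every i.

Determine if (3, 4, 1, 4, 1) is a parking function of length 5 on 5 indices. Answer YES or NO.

YES

Sorted: b = (1, 1, 3, 4, 4).
  b_1=1 ≤ 1
  b_2=1 ≤ 2
  b_3=3 ≤ 3
  b_4=4 ≤ 4
  b_5=4 ≤ 5
All bounds hold ⇒ YES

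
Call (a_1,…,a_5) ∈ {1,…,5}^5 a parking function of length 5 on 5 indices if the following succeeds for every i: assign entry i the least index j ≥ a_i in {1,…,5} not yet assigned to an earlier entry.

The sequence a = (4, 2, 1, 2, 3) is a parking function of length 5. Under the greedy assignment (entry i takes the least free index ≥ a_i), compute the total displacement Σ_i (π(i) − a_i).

3

Σπ(i) = 1+…+5 = 15; Σa = 4+2+1+2+3 = 12; disp = 15−12 = 3.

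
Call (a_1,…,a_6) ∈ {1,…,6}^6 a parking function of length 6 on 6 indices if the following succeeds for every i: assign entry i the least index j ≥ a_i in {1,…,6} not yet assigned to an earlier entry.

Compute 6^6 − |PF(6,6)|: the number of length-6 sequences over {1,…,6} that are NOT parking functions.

Count = (7−6)·7^(6−1) = 1×16807 = 16807 (Konheim–Weiss)
Check (2,5,6,3,6,2) → sorted (2,2,3,5,6,6): b_1=2>1, not a PF.
6^6 − 16807 = 46656 − 16807 = 29849

29849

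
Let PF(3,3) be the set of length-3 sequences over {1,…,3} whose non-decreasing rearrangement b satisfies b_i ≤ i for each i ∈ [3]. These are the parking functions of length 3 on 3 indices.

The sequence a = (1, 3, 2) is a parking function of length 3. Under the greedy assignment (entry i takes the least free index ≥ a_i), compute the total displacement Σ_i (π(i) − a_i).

Σπ(i) = 1+…+3 = 6; Σa = 1+3+2 = 6; disp = 6−6 = 0.

0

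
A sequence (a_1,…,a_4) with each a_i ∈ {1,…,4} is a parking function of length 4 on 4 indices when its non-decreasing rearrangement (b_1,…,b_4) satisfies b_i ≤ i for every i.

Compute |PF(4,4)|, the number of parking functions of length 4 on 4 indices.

Count = 1·5^3 = 1·125 = 125 (Konheim–Weiss)
Check (1,1,4,1) → sorted (1,1,1,4): b_i ≤ i ∀i, a PF.

125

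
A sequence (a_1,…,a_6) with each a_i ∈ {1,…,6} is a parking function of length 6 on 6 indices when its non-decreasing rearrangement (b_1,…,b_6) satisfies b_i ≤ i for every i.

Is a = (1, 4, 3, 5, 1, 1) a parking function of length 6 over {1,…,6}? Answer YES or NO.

YES

Sorted: b = (1, 1, 1, 3, 4, 5).
  b_1=1 ≤ 1
  b_2=1 ≤ 2
  b_3=1 ≤ 3
  b_4=3 ≤ 4
  b_5=4 ≤ 5
  b_6=5 ≤ 6
All bounds hold ⇒ YES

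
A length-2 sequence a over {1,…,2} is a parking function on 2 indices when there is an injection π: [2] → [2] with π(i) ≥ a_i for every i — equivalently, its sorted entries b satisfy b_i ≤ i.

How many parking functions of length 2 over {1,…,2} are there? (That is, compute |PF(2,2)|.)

3

Count = (2−2+1)·(2+1)^(2−1) = 1×3 = 3 [KW]
E.g. (1,2) → sorted (1,2): b_i ≤ i ∀i, a PF.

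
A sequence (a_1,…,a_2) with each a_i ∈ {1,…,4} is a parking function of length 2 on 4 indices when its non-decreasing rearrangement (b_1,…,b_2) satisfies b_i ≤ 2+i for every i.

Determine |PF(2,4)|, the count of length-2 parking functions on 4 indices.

Count = 3·5^1 = 3·5 = 15 (Konheim–Weiss)
Check (1,4) → sorted (1,4): b_i ≤ 2+i ∀i, a PF.

15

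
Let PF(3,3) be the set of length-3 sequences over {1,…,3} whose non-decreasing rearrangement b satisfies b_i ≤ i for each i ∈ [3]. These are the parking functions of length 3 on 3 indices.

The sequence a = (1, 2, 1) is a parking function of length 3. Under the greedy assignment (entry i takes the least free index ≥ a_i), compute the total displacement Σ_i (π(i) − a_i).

Σπ(i) = 1+…+3 = 6; Σa = 1+2+1 = 4; disp = 6−4 = 2.

2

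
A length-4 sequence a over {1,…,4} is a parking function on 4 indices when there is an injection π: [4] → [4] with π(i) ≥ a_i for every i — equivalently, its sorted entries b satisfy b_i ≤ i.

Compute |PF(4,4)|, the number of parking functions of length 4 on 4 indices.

125

Count = (5−4)·5^(4−1) = 1·125 = 125 (Pollak)
One tuple (2,1,3,4) → sorted (1,2,3,4): b_i ≤ i ∀i, a PF.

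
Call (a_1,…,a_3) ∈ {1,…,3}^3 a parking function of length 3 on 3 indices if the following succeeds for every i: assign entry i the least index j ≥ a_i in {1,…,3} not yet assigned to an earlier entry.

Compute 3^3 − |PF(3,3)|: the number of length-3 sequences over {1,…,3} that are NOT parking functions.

11

|PF| = (4−3)·4^(3−1) = 1 · 16 = 16 [KW]
E.g. (3,3,3) → sorted (3,3,3): b_1=3>1, not a PF.
Total 27; non-PF = 27−16 = 11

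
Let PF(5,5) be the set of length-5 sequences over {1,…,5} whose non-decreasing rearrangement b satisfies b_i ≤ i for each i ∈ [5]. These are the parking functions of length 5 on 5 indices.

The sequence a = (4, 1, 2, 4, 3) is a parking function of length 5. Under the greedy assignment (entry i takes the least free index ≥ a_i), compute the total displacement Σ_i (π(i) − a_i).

Σπ = 15 ({1..5} each once); Σa = 4+1+2+4+3 = 14; disp = 15−14 = 1.

1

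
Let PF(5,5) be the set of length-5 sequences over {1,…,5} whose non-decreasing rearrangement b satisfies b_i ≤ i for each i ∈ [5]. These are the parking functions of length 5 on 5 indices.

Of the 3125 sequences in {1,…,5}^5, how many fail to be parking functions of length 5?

1829

#PF = 1·6^4 = 1×1296 = 1296 (Pollak)
E.g. (4,4,3,5,1) → sorted (1,3,4,4,5): b_2=3>2, not a PF.
Total 3125; non-PF = 3125−1296 = 1829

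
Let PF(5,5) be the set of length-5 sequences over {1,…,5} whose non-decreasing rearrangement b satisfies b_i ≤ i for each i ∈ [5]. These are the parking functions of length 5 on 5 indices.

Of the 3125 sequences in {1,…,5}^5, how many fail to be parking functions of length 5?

1829

|PF(5,5)| = 1·6^4 = 1×1296 = 1296
E.g. (5,4,5,1,1) → sorted (1,1,4,5,5): b_3=4>3, not a PF.
So 3125 − 1296 = 1829 fail.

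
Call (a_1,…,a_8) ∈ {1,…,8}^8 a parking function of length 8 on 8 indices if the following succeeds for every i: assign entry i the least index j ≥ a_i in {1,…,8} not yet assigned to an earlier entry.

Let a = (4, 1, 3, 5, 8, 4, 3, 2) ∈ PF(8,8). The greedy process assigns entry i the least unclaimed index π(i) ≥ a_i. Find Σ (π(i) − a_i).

6

Σπ = 36 ({1..8} each once); Σa = 4+1+3+5+8+4+3+2 = 30; disp = 36−30 = 6.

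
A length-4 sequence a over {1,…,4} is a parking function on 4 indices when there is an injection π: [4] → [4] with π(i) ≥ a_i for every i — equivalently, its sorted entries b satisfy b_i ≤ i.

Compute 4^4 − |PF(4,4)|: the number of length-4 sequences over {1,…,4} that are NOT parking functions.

131

#PF = (5−4)·5^(4−1) = 1·125 = 125
Example (3,4,2,3) → sorted (2,3,3,4): b_1=2>1, not a PF.
4^4 − 125 = 256 − 125 = 131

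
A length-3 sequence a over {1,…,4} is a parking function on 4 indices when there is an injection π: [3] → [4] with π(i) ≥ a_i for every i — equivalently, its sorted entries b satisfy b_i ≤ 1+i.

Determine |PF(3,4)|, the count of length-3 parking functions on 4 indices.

|PF| = (5−3)·5^(3−1) = 2 · 25 = 50 (Konheim–Weiss)
Check (1,2,3) → sorted (1,2,3): b_i ≤ 1+i ∀i, a PF.

50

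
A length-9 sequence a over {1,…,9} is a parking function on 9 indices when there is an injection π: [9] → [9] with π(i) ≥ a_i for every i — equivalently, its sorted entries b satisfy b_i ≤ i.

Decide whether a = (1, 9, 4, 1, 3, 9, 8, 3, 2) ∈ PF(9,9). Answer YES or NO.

Rearranged: b = (1, 1, 2, 3, 3, 4, 8, 9, 9).
  b_1=1 ≤ 1
  b_2=1 ≤ 2
  b_3=2 ≤ 3
  b_4=3 ≤ 4
  b_5=3 ≤ 5
  b_6=4 ≤ 6
  b_7=8 > 7
  fails at i=7 ⇒ NO

NO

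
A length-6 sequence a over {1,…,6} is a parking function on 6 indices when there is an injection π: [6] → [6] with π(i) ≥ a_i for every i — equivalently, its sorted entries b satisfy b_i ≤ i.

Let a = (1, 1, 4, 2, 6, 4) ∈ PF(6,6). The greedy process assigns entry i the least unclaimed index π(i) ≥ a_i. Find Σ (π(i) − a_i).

3

Σπ = 6·7/2 = 21 (π permutes [6]); Σa = 1+1+4+2+6+4 = 18; disp = 21−18 = 3.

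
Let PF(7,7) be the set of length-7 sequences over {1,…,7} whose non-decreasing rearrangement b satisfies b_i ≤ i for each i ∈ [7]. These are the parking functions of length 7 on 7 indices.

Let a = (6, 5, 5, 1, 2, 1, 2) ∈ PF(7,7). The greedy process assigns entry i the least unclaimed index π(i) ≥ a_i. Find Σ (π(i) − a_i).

Σπ = 28 ({1..7} each once); Σa = 6+5+5+1+2+1+2 = 22; disp = 28−22 = 6.

6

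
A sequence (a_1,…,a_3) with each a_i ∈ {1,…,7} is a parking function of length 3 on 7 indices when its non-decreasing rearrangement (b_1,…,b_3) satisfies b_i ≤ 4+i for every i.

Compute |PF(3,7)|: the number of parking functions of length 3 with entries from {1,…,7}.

#PF = (7−3+1)·(7+1)^(3−1) = 5×64 = 320
E.g. (4,7,2) → sorted (2,4,7): b_i ≤ 4+i ∀i, a PF.

320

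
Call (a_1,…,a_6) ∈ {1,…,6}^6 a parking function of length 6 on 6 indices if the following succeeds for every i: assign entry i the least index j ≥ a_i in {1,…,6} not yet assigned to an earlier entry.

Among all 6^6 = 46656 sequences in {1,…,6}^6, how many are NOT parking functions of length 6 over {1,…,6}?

29849

|PF(6,6)| = (6−6+1)·(6+1)^(6−1) = 1×16807 = 16807
Example (4,4,5,4,5,6) → sorted (4,4,4,5,5,6): b_1=4>1, not a PF.
6^6 − 16807 = 46656 − 16807 = 29849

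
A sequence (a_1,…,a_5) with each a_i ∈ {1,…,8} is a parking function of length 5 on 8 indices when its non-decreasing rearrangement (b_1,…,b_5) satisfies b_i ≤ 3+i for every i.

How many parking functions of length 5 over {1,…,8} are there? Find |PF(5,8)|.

26244

Count = (9−5)·9^(5−1) = 4 · 6561 = 26244
One tuple (6,7,2,2,5) → sorted (2,2,5,6,7): b_i ≤ 3+i ∀i, a PF.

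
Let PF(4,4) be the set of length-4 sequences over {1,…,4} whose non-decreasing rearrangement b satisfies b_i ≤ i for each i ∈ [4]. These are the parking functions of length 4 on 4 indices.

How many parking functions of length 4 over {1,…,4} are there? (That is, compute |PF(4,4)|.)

125

#PF = (4+1−4)·(4+1)^{4−1} = 1·125 = 125 (Konheim–Weiss)
Check (3,1,4,1) → sorted (1,1,3,4): b_i ≤ i ∀i, a PF.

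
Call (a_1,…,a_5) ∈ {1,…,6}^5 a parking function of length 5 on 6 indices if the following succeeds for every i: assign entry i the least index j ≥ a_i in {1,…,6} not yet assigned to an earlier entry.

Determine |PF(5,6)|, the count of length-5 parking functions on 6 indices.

|PF| = (7−5)·7^(5−1) = 2×2401 = 4802 (Pollak)
Example (4,3,3,6,1) → sorted (1,3,3,4,6): b_i ≤ 1+i ∀i, a PF.

4802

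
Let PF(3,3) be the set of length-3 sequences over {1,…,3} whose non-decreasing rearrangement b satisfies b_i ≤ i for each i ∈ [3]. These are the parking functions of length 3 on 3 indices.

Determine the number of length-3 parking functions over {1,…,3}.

16

|PF| = (4−3)·4^(3−1) = 1 · 16 = 16 (Pollak)
Check (1,2,1) → sorted (1,1,2): b_i ≤ i ∀i, a PF.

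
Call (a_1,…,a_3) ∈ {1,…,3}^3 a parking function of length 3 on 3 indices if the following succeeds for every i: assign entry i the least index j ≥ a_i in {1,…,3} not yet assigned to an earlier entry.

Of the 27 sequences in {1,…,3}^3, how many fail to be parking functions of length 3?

|PF(3,3)| = (4−3)·4^(3−1) = 1 · 16 = 16 (Konheim–Weiss)
One tuple (2,3,3) → sorted (2,3,3): b_1=2>1, not a PF.
3^3 − 16 = 27 − 16 = 11

11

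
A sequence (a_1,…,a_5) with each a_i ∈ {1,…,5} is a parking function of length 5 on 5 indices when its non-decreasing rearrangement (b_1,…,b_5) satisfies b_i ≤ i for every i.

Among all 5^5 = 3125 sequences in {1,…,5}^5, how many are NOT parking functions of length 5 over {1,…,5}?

#PF = (5−5+1)·(5+1)^(5−1) = 1·1296 = 1296 (Konheim–Weiss)
One tuple (5,4,4,5,4) → sorted (4,4,4,5,5): b_1=4>1, not a PF.
5^5 − 1296 = 3125 − 1296 = 1829

1829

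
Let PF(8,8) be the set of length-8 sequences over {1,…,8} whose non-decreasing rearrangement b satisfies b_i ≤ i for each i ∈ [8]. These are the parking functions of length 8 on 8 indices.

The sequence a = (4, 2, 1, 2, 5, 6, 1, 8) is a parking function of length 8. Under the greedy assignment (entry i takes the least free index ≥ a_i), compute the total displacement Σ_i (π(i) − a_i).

Σπ = 36 ({1..8} each once); Σa = 4+2+1+2+5+6+1+8 = 29; disp = 36−29 = 7.

7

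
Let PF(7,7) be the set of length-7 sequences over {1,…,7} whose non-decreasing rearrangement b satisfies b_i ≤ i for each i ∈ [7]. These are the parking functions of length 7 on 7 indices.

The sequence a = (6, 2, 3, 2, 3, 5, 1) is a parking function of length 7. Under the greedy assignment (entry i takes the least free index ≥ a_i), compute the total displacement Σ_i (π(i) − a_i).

Σπ = 7·8/2 = 28 (π permutes [7]); Σa = 6+2+3+2+3+5+1 = 22; disp = 28−22 = 6.

6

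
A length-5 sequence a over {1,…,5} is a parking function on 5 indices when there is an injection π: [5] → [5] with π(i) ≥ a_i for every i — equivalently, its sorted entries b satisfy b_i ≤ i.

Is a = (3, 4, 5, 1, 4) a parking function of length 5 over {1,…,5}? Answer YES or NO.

NO

Rearranged: b = (1, 3, 4, 4, 5).
  b_1=1 ≤ 1
  b_2=3 > 2
  fails at i=2 ⇒ NO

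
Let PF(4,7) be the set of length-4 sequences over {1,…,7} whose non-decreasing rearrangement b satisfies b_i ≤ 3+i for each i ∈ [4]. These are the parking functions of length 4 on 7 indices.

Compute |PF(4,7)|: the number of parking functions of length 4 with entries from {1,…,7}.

2048

#PF = (7+1−4)·(7+1)^{4−1} = 4×512 = 2048 [KW]
E.g. (3,1,3,3) → sorted (1,3,3,3): b_i ≤ 3+i ∀i, a PF.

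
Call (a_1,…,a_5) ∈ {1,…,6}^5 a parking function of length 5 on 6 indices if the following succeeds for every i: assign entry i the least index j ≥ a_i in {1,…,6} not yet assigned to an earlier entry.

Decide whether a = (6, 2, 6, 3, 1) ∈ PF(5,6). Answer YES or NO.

NO

Order a: b = (1, 2, 3, 6, 6).
  b_1=1 ≤ 2
  b_2=2 ≤ 3
  b_3=3 ≤ 4
  b_4=6 > 5
  fails at i=4 ⇒ NO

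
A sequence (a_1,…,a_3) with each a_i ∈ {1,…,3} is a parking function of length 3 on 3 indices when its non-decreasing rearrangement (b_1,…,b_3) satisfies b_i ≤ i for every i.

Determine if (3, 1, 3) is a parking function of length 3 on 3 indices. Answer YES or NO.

Sorted: b = (1, 3, 3).
  b_1=1 ≤ 1
  b_2=3 > 2
  fails at i=2 ⇒ NO

NO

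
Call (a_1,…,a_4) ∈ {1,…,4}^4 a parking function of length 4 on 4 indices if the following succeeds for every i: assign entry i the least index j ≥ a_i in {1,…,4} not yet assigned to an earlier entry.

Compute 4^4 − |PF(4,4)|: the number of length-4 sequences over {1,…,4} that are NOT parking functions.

131

|PF| = 1·5^3 = 1·125 = 125
Example (4,4,4,4) → sorted (4,4,4,4): b_1=4>1, not a PF.
Total 256; non-PF = 256−125 = 131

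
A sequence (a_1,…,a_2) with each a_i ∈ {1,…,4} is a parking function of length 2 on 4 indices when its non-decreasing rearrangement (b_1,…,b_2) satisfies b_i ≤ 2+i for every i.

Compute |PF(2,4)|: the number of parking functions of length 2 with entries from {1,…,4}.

15

#PF = (4+1−2)·(4+1)^{2−1} = 3×5 = 15
E.g. (1,1) → sorted (1,1): b_i ≤ 2+i ∀i, a PF.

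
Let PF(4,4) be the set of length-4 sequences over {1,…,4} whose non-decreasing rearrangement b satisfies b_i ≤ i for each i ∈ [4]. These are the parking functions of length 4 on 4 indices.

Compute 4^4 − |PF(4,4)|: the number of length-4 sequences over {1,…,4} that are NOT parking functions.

131

Count = (4−4+1)·(4+1)^(4−1) = 1 · 125 = 125 (Pollak)
One tuple (4,2,4,2) → sorted (2,2,4,4): b_1=2>1, not a PF.
4^4 − 125 = 256 − 125 = 131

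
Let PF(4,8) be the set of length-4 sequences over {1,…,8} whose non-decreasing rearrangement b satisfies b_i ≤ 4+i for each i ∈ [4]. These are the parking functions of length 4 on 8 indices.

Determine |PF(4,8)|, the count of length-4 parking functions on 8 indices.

Count = (8+1−4)·(8+1)^{4−1} = 5×729 = 3645 [KW]
E.g. (7,1,1,3) → sorted (1,1,3,7): b_i ≤ 4+i ∀i, a PF.

3645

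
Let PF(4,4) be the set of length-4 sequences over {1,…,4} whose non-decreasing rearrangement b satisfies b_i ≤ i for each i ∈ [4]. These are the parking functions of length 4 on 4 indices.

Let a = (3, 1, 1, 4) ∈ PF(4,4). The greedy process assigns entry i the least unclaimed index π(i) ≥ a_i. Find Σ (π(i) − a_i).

Σπ(i) = 1+…+4 = 10; Σa = 3+1+1+4 = 9; disp = 10−9 = 1.

1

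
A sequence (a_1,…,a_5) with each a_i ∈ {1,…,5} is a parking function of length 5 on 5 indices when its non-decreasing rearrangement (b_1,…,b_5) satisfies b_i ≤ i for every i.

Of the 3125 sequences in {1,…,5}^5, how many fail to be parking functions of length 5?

1829

Count = (5+1−5)·(5+1)^{5−1} = 1 · 1296 = 1296 (Pollak)
E.g. (4,3,5,4,1) → sorted (1,3,4,4,5): b_2=3>2, not a PF.
Total 3125; non-PF = 3125−1296 = 1829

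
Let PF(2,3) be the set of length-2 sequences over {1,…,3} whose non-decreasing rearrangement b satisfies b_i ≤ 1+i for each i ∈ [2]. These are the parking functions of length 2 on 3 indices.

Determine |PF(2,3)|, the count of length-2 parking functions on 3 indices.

8

Count = (3−2+1)·(3+1)^(2−1) = 2×4 = 8 [KW]
E.g. (2,2) → sorted (2,2): b_i ≤ 1+i ∀i, a PF.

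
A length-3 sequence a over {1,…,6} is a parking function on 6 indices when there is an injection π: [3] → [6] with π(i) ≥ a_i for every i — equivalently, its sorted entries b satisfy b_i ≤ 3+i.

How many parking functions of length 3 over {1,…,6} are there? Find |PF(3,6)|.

Count = (6+1−3)·(6+1)^{3−1} = 4·49 = 196 [KW]
E.g. (2,2,2) → sorted (2,2,2): b_i ≤ 3+i ∀i, a PF.

196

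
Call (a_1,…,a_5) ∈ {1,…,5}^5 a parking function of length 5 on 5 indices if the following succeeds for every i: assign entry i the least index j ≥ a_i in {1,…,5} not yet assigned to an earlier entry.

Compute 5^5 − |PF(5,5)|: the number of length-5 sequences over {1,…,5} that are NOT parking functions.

Count = (5−5+1)·(5+1)^(5−1) = 1×1296 = 1296
Example (5,2,5,5,2) → sorted (2,2,5,5,5): b_1=2>1, not a PF.
So 3125 − 1296 = 1829 fail.

1829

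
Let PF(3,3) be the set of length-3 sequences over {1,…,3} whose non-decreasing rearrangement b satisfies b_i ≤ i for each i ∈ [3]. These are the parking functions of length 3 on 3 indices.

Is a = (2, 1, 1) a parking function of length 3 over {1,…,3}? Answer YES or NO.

YES

Rearranged: b = (1, 1, 2).
  b_1=1 ≤ 1
  b_2=1 ≤ 2
  b_3=2 ≤ 3
All bounds hold ⇒ YES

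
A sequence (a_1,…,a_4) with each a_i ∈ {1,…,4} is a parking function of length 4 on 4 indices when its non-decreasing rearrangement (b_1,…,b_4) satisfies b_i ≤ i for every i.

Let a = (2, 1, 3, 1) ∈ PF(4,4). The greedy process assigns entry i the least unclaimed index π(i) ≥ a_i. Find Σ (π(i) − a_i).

Σπ = 4·5/2 = 10 (π permutes [4]); Σa = 2+1+3+1 = 7; disp = 10−7 = 3.

3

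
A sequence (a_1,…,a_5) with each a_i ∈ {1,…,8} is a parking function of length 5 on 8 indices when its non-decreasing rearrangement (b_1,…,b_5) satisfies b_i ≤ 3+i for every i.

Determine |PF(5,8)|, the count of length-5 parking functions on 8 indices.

26244

|PF(5,8)| = (8−5+1)·(8+1)^(5−1) = 4×6561 = 26244
E.g. (3,2,2,2,2) → sorted (2,2,2,2,3): b_i ≤ 3+i ∀i, a PF.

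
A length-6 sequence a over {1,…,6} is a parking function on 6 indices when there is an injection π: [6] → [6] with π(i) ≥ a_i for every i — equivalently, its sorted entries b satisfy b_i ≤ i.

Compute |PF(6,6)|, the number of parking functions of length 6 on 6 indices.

Count = (7−6)·7^(6−1) = 1 · 16807 = 16807 [KW]
E.g. (1,1,5,1,2,1) → sorted (1,1,1,1,2,5): b_i ≤ i ∀i, a PF.

16807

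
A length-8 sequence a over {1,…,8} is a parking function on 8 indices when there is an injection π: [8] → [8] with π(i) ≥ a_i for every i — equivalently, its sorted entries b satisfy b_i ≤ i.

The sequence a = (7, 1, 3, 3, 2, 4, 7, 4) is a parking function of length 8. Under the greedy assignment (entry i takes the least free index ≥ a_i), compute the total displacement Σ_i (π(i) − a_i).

5

Σπ = 8·9/2 = 36 (π permutes [8]); Σa = 7+1+3+3+2+4+7+4 = 31; disp = 36−31 = 5.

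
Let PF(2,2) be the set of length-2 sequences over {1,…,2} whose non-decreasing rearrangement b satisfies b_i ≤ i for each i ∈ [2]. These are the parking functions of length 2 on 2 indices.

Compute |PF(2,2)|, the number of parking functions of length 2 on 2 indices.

3

|PF(2,2)| = (3−2)·3^(2−1) = 1·3 = 3 (Konheim–Weiss)
Check (1,1) → sorted (1,1): b_i ≤ i ∀i, a PF.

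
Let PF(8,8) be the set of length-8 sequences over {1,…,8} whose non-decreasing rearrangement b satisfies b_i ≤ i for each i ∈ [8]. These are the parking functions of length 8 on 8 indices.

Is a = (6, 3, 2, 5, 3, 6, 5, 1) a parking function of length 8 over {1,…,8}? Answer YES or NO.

Order a: b = (1, 2, 3, 3, 5, 5, 6, 6).
  b_1=1 ≤ 1
  b_2=2 ≤ 2
  b_3=3 ≤ 3
  b_4=3 ≤ 4
  b_5=5 ≤ 5
  b_6=5 ≤ 6
  b_7=6 ≤ 7
  b_8=6 ≤ 8
All bounds hold ⇒ YES

YES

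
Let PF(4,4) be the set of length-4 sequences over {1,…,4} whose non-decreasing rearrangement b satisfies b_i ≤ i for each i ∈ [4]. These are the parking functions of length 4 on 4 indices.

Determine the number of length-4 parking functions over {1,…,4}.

125

Count = (4−4+1)·(4+1)^(4−1) = 1 · 125 = 125 [KW]
Check (1,1,1,1) → sorted (1,1,1,1): b_i ≤ i ∀i, a PF.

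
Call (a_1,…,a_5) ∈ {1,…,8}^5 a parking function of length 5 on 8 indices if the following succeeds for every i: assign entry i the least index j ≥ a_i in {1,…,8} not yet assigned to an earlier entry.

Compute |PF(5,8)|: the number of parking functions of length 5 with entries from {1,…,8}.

26244

#PF = (8−5+1)·(8+1)^(5−1) = 4 · 6561 = 26244 (Pollak)
E.g. (3,7,1,5,4) → sorted (1,3,4,5,7): b_i ≤ 3+i ∀i, a PF.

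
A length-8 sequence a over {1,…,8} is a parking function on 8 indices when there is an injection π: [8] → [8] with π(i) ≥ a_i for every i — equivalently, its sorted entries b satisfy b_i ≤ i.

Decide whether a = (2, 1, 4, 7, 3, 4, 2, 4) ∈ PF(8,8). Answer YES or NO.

YES

Sorted: b = (1, 2, 2, 3, 4, 4, 4, 7).
  b_1=1 ≤ 1
  b_2=2 ≤ 2
  b_3=2 ≤ 3
  b_4=3 ≤ 4
  b_5=4 ≤ 5
  b_6=4 ≤ 6
  b_7=4 ≤ 7
  b_8=7 ≤ 8
All bounds hold ⇒ YES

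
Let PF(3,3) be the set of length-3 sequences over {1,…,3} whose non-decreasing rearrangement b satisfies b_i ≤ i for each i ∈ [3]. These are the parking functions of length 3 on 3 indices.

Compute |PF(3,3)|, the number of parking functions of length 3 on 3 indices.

16

Count = (3−3+1)·(3+1)^(3−1) = 1×16 = 16 (Pollak)
E.g. (3,1,1) → sorted (1,1,3): b_i ≤ i ∀i, a PF.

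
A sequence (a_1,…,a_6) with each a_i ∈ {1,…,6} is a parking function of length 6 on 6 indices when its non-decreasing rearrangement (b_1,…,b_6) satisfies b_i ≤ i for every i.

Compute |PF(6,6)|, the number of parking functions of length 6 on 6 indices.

16807

|PF(6,6)| = 1·7^5 = 1×16807 = 16807
E.g. (5,6,1,2,2,2) → sorted (1,2,2,2,5,6): b_i ≤ i ∀i, a PF.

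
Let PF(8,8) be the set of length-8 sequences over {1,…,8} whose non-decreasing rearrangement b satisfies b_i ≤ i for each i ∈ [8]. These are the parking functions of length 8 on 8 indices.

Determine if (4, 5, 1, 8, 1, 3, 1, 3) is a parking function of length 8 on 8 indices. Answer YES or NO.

Sorted: b = (1, 1, 1, 3, 3, 4, 5, 8).
  b_1=1 ≤ 1
  b_2=1 ≤ 2
  b_3=1 ≤ 3
  b_4=3 ≤ 4
  b_5=3 ≤ 5
  b_6=4 ≤ 6
  b_7=5 ≤ 7
  b_8=8 ≤ 8
All bounds hold ⇒ YES

YES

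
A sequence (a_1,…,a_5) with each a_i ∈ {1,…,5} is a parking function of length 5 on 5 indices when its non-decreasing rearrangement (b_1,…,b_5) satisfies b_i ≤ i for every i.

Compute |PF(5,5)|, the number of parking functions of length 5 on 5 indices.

Count = 1·6^4 = 1·1296 = 1296 (Pollak)
Example (2,5,1,2,1) → sorted (1,1,2,2,5): b_i ≤ i ∀i, a PF.

1296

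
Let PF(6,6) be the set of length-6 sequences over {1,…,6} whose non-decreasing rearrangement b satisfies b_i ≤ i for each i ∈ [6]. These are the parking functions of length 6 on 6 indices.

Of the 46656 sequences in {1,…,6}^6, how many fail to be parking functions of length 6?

29849

|PF(6,6)| = (6+1−6)·(6+1)^{6−1} = 1·16807 = 16807 [KW]
One tuple (3,5,3,6,5,5) → sorted (3,3,5,5,5,6): b_1=3>1, not a PF.
6^6 − 16807 = 46656 − 16807 = 29849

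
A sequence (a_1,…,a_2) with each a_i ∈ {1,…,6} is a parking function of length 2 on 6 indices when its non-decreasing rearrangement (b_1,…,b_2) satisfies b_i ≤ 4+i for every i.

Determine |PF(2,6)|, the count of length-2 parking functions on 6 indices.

#PF = 5·7^1 = 5·7 = 35 (Pollak)
Example (2,5) → sorted (2,5): b_i ≤ 4+i ∀i, a PF.

35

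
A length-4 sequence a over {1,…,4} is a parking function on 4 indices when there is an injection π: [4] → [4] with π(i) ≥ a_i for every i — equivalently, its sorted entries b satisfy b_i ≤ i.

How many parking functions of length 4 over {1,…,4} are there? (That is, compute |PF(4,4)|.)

#PF = (4+1−4)·(4+1)^{4−1} = 1·125 = 125 (Pollak)
Example (4,2,1,2) → sorted (1,2,2,4): b_i ≤ i ∀i, a PF.

125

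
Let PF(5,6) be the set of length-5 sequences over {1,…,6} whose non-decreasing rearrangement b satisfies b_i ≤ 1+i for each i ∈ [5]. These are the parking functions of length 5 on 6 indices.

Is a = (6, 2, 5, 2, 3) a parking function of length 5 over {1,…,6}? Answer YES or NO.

Order a: b = (2, 2, 3, 5, 6).
  b_1=2 ≤ 2
  b_2=2 ≤ 3
  b_3=3 ≤ 4
  b_4=5 ≤ 5
  b_5=6 ≤ 6
All bounds hold ⇒ YES

YES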